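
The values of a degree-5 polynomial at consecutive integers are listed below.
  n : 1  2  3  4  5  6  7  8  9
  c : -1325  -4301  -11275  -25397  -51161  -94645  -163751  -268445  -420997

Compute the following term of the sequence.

Δ: -2976  -6974  -14122  -25764  -43484  -69106  -104694  -152552
Δ²: -3998  -7148  -11642  -17720  -25622  -35588  -47858
Δ³: -3150  -4494  -6078  -7902  -9966  -12270
Δ⁴: -1344  -1584  -1824  -2064  -2304
Δ⁵: -240  -240  -240  -240
The fifth differences are constant (-240).
-2304 − 240 = -2544;  -12270 − 2544 = -14814;  -47858 − 14814 = -62672;  -152552 − 62672 = -215224;  -420997 − 215224 = -636221

-636221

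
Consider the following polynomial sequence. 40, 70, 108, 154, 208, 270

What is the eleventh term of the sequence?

30, 38, 46, 54, 62
8, 8, 8, 8
Second differences constant at 8.
62 + 8 = 70;  270 + 70 = 340
70 + 8 = 78;  340 + 78 = 418
78 + 8 = 86;  418 + 86 = 504
86 + 8 = 94;  504 + 94 = 598
94 + 8 = 102;  598 + 102 = 700

700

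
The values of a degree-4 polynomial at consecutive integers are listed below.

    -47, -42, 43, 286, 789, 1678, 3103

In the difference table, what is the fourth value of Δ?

First differences: 5, 85, 243, 503, 889, 1425
Second differences: 80, 158, 260, 386, 536
Third differences: 78, 102, 126, 150
Fourth differences: 24, 24, 24

503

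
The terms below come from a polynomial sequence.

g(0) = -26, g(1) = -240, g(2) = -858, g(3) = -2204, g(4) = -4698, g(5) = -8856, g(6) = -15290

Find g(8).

-37914

-214  -618  -1346  -2494  -4158  -6434
-404  -728  -1148  -1664  -2276
-324  -420  -516  -612
-96  -96  -96
Fourth differences constant at -96.
-612 − 96 = -708;  -2276 − 708 = -2984;  -6434 − 2984 = -9418;  -15290 − 9418 = -24708
-708 − 96 = -804;  -2984 − 804 = -3788;  -9418 − 3788 = -13206;  -24708 − 13206 = -37914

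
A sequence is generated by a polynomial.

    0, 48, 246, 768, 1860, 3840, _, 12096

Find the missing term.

7098

Using the first 6 terms:
D1: 48  198  522  1092  1980
D2: 150  324  570  888
D3: 174  246  318
D4: 72  72
Constant fourth difference = 72.
Extend forward: 318 + 72 = 390;  888 + 390 = 1278;  1980 + 1278 = 3258;  3840 + 3258 = 7098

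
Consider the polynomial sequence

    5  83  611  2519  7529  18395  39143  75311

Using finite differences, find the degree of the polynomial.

D1: 78, 528, 1908, 5010, 10866, 20748, 36168
D2: 450, 1380, 3102, 5856, 9882, 15420
D3: 930, 1722, 2754, 4026, 5538
D4: 792, 1032, 1272, 1512
D5: 240, 240, 240
The fifth differences are constant, so the polynomial has degree 5.

5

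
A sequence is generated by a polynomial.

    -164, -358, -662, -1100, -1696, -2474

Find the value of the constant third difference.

D1: -194, -304, -438, -596, -778
D2: -110, -134, -158, -182
D3: -24, -24, -24

-24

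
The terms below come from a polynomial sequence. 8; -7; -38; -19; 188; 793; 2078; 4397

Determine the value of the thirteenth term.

48932

Δ: -15 , -31 , 19 , 207 , 605 , 1285 , 2319
Δ²: -16 , 50 , 188 , 398 , 680 , 1034
Δ³: 66 , 138 , 210 , 282 , 354
Δ⁴: 72 , 72 , 72 , 72
Constant fourth difference = 72, so extend:
354 + 72 = 426;  1034 + 426 = 1460;  2319 + 1460 = 3779;  4397 + 3779 = 8176
426 + 72 = 498;  1460 + 498 = 1958;  3779 + 1958 = 5737;  8176 + 5737 = 13913
498 + 72 = 570;  1958 + 570 = 2528;  5737 + 2528 = 8265;  13913 + 8265 = 22178
570 + 72 = 642;  2528 + 642 = 3170;  8265 + 3170 = 11435;  22178 + 11435 = 33613
642 + 72 = 714;  3170 + 714 = 3884;  11435 + 3884 = 15319;  33613 + 15319 = 48932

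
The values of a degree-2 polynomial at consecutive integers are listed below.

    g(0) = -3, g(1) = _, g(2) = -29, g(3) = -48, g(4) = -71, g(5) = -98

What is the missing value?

-14

Using the last 4 terms:
-19, -23, -27
-4, -4
Constant second difference = -4.
Extend backward: -19 + 4 = -15;  -29 + 15 = -14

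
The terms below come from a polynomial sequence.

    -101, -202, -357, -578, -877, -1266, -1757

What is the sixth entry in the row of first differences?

D1: -101, -155, -221, -299, -389, -491
D2: -54, -66, -78, -90, -102
D3: -12, -12, -12, -12

-491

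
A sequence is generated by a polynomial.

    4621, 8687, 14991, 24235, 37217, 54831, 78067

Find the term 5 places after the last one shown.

319947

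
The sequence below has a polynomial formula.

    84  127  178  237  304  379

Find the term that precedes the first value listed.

49

43  51  59  67  75
8  8  8  8
The second differences are constant at 8.
Work back: 43 − 8 = 35;  84 − 35 = 49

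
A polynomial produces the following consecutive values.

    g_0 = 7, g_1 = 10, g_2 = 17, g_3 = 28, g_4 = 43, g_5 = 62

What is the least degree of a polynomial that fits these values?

D1: 3, 7, 11, 15, 19
D2: 4, 4, 4, 4
The second differences are constant, so the polynomial has degree 2.

2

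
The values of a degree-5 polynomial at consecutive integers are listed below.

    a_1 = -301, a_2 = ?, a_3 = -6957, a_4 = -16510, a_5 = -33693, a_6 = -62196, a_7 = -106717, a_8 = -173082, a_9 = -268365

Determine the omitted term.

-2232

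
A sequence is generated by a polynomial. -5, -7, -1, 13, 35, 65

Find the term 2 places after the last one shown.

149

Δ: -2, 6, 14, 22, 30
Δ²: 8, 8, 8, 8
Second differences constant at 8.
30 + 8 = 38;  65 + 38 = 103
38 + 8 = 46;  103 + 46 = 149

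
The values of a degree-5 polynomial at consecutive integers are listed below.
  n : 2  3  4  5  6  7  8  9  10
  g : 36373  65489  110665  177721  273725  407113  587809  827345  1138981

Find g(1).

18625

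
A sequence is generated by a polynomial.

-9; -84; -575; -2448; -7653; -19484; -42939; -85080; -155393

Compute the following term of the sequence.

-266148

First differences: -75, -491, -1873, -5205, -11831, -23455, -42141, -70313
Second differences: -416, -1382, -3332, -6626, -11624, -18686, -28172
Third differences: -966, -1950, -3294, -4998, -7062, -9486
Fourth differences: -984, -1344, -1704, -2064, -2424
Fifth differences: -360, -360, -360, -360
Fifth differences constant at -360.
-2424 − 360 = -2784;  -9486 − 2784 = -12270;  -28172 − 12270 = -40442;  -70313 − 40442 = -110755;  -155393 − 110755 = -266148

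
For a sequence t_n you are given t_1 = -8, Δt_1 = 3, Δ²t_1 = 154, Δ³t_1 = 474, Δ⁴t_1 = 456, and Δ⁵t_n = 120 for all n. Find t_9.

69512

Build the table forward from the leading diagonal:
Fifth differences: 120, 120, 120, 120, 120, 120, 120, 120, 120
Fourth differences: 456, 576, 696, 816, 936, 1056, 1176, 1296, 1416
Third differences: 474, 930, 1506, 2202, 3018, 3954, 5010, 6186, 7482
Second differences: 154, 628, 1558, 3064, 5266, 8284, 12238, 17248, 23434
First differences: 3, 157, 785, 2343, 5407, 10673, 18957, 31195, 48443
t: -8, -5, 152, 937, 3280, 8687, 19360, 38317, 69512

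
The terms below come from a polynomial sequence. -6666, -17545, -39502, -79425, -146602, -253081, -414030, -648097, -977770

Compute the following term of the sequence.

D1: -10879, -21957, -39923, -67177, -106479, -160949, -234067, -329673
D2: -11078, -17966, -27254, -39302, -54470, -73118, -95606
D3: -6888, -9288, -12048, -15168, -18648, -22488
D4: -2400, -2760, -3120, -3480, -3840
D5: -360, -360, -360, -360
Fifth differences constant at -360.
-3840 − 360 = -4200;  -22488 − 4200 = -26688;  -95606 − 26688 = -122294;  -329673 − 122294 = -451967;  -977770 − 451967 = -1429737

-1429737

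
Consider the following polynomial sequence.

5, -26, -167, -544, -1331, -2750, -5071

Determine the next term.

-8612

-31  -141  -377  -787  -1419  -2321
-110  -236  -410  -632  -902
-126  -174  -222  -270
-48  -48  -48
The fourth differences are constant (-48).
-270 − 48 = -318;  -902 − 318 = -1220;  -2321 − 1220 = -3541;  -5071 − 3541 = -8612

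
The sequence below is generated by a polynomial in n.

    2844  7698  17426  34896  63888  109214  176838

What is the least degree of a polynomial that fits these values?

5

Δ: 4854, 9728, 17470, 28992, 45326, 67624
Δ²: 4874, 7742, 11522, 16334, 22298
Δ³: 2868, 3780, 4812, 5964
Δ⁴: 912, 1032, 1152
Δ⁵: 120, 120
The fifth differences are constant, so the polynomial has degree 5.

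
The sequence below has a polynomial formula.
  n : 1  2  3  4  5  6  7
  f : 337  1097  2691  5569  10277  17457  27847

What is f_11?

119627

Δ: 760 , 1594 , 2878 , 4708 , 7180 , 10390
Δ²: 834 , 1284 , 1830 , 2472 , 3210
Δ³: 450 , 546 , 642 , 738
Δ⁴: 96 , 96 , 96
The fourth differences are constant (96).
738 + 96 = 834;  3210 + 834 = 4044;  10390 + 4044 = 14434;  27847 + 14434 = 42281
834 + 96 = 930;  4044 + 930 = 4974;  14434 + 4974 = 19408;  42281 + 19408 = 61689
930 + 96 = 1026;  4974 + 1026 = 6000;  19408 + 6000 = 25408;  61689 + 25408 = 87097
1026 + 96 = 1122;  6000 + 1122 = 7122;  25408 + 7122 = 32530;  87097 + 32530 = 119627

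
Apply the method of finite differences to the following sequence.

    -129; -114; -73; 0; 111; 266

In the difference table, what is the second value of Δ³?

6

D1: 15, 41, 73, 111, 155
D2: 26, 32, 38, 44
D3: 6, 6, 6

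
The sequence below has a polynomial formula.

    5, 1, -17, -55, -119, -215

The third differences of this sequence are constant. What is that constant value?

D1: -4, -18, -38, -64, -96
D2: -14, -20, -26, -32
D3: -6, -6, -6

-6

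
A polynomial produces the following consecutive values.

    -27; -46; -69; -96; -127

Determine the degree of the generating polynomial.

First differences: -19, -23, -27, -31
Second differences: -4, -4, -4
The second differences are constant, so the polynomial has degree 2.

2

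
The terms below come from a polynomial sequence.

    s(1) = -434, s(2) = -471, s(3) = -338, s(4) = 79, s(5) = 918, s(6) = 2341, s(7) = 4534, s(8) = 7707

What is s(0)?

-317

Δ: -37  133  417  839  1423  2193  3173
Δ²: 170  284  422  584  770  980
Δ³: 114  138  162  186  210
Δ⁴: 24  24  24  24
The fourth differences are constant at 24.
Work back: 114 − 24 = 90;  170 − 90 = 80;  -37 − 80 = -117;  -434 + 117 = -317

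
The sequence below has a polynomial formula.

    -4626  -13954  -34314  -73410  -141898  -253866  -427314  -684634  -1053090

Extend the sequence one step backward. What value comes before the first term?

D1: -9328, -20360, -39096, -68488, -111968, -173448, -257320, -368456
D2: -11032, -18736, -29392, -43480, -61480, -83872, -111136
D3: -7704, -10656, -14088, -18000, -22392, -27264
D4: -2952, -3432, -3912, -4392, -4872
D5: -480, -480, -480, -480
The fifth differences are constant at -480.
Work back: -2952 + 480 = -2472;  -7704 + 2472 = -5232;  -11032 + 5232 = -5800;  -9328 + 5800 = -3528;  -4626 + 3528 = -1098

-1098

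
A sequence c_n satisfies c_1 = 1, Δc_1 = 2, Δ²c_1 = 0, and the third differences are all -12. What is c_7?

Build the table forward from the leading diagonal:
Third differences: -12  -12  -12  -12  -12  -12  -12
Second differences: 0  -12  -24  -36  -48  -60  -72
First differences: 2  2  -10  -34  -70  -118  -178
c: 1  3  5  -5  -39  -109  -227

-227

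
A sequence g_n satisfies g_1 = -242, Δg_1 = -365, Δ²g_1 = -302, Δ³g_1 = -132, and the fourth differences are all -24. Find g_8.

-14599

Build the table forward from the leading diagonal:
D4: -24  -24  -24  -24  -24  -24  -24  -24
D3: -132  -156  -180  -204  -228  -252  -276  -300
D2: -302  -434  -590  -770  -974  -1202  -1454  -1730
D1: -365  -667  -1101  -1691  -2461  -3435  -4637  -6091
g: -242  -607  -1274  -2375  -4066  -6527  -9962  -14599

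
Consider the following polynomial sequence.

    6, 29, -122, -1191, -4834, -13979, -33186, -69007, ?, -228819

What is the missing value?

Using the first 8 terms:
First differences: 23  -151  -1069  -3643  -9145  -19207  -35821
Second differences: -174  -918  -2574  -5502  -10062  -16614
Third differences: -744  -1656  -2928  -4560  -6552
Fourth differences: -912  -1272  -1632  -1992
Fifth differences: -360  -360  -360
Constant fifth difference = -360.
Extend forward: -1992 − 360 = -2352;  -6552 − 2352 = -8904;  -16614 − 8904 = -25518;  -35821 − 25518 = -61339;  -69007 − 61339 = -130346

-130346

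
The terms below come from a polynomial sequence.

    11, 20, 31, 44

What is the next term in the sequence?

First differences: 9, 11, 13
Second differences: 2, 2
Second differences constant at 2.
13 + 2 = 15;  44 + 15 = 59

59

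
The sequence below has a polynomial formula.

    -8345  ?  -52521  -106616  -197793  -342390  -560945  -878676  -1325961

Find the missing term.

-22890

Using the last 7 terms:
Δ: -54095  -91177  -144597  -218555  -317731  -447285
Δ²: -37082  -53420  -73958  -99176  -129554
Δ³: -16338  -20538  -25218  -30378
Δ⁴: -4200  -4680  -5160
Δ⁵: -480  -480
Constant fifth difference = -480.
Extend backward: -4200 + 480 = -3720;  -16338 + 3720 = -12618;  -37082 + 12618 = -24464;  -54095 + 24464 = -29631;  -52521 + 29631 = -22890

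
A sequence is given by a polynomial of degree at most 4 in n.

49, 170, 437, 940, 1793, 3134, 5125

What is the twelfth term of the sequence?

Δ: 121  267  503  853  1341  1991
Δ²: 146  236  350  488  650
Δ³: 90  114  138  162
Δ⁴: 24  24  24
Fourth differences constant at 24.
162 + 24 = 186;  650 + 186 = 836;  1991 + 836 = 2827;  5125 + 2827 = 7952
186 + 24 = 210;  836 + 210 = 1046;  2827 + 1046 = 3873;  7952 + 3873 = 11825
210 + 24 = 234;  1046 + 234 = 1280;  3873 + 1280 = 5153;  11825 + 5153 = 16978
234 + 24 = 258;  1280 + 258 = 1538;  5153 + 1538 = 6691;  16978 + 6691 = 23669
258 + 24 = 282;  1538 + 282 = 1820;  6691 + 1820 = 8511;  23669 + 8511 = 32180

32180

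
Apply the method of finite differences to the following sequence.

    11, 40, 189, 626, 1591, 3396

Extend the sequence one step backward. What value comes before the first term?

6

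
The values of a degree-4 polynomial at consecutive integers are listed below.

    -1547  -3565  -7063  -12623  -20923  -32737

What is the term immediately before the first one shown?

-523

-2018, -3498, -5560, -8300, -11814
-1480, -2062, -2740, -3514
-582, -678, -774
-96, -96
The fourth differences are constant at -96.
Work back: -582 + 96 = -486;  -1480 + 486 = -994;  -2018 + 994 = -1024;  -1547 + 1024 = -523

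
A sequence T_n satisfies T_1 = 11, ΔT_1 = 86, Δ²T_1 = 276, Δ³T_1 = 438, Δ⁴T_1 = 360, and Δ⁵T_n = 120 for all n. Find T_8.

36859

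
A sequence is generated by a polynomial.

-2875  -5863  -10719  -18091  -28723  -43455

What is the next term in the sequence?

-63223

First differences: -2988  -4856  -7372  -10632  -14732
Second differences: -1868  -2516  -3260  -4100
Third differences: -648  -744  -840
Fourth differences: -96  -96
Constant fourth difference = -96, so extend:
-840 − 96 = -936;  -4100 − 936 = -5036;  -14732 − 5036 = -19768;  -43455 − 19768 = -63223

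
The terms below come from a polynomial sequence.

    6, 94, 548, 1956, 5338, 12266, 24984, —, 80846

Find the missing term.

46528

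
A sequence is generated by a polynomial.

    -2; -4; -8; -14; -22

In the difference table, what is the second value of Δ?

D1: -2, -4, -6, -8
D2: -2, -2, -2

-4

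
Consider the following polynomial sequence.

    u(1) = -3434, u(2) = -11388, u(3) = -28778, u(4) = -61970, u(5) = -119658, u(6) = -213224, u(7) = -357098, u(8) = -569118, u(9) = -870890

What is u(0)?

Δ: -7954  -17390  -33192  -57688  -93566  -143874  -212020  -301772
Δ²: -9436  -15802  -24496  -35878  -50308  -68146  -89752
Δ³: -6366  -8694  -11382  -14430  -17838  -21606
Δ⁴: -2328  -2688  -3048  -3408  -3768
Δ⁵: -360  -360  -360  -360
The fifth differences are constant at -360.
Work back: -2328 + 360 = -1968;  -6366 + 1968 = -4398;  -9436 + 4398 = -5038;  -7954 + 5038 = -2916;  -3434 + 2916 = -518

-518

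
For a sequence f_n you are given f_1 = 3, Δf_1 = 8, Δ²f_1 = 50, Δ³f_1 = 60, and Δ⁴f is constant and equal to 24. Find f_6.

1263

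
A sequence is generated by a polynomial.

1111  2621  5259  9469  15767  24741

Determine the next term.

First differences: 1510, 2638, 4210, 6298, 8974
Second differences: 1128, 1572, 2088, 2676
Third differences: 444, 516, 588
Fourth differences: 72, 72
The fourth differences are constant (72).
588 + 72 = 660;  2676 + 660 = 3336;  8974 + 3336 = 12310;  24741 + 12310 = 37051

37051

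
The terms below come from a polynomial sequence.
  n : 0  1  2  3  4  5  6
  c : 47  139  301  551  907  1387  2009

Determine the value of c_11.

7879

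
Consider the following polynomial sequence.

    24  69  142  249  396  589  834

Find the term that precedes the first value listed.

D1: 45  73  107  147  193  245
D2: 28  34  40  46  52
D3: 6  6  6  6
The third differences are constant at 6.
Work back: 28 − 6 = 22;  45 − 22 = 23;  24 − 23 = 1

1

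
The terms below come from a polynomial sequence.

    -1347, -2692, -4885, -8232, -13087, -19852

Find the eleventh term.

D1: -1345, -2193, -3347, -4855, -6765
D2: -848, -1154, -1508, -1910
D3: -306, -354, -402
D4: -48, -48
Fourth differences constant at -48.
-402 − 48 = -450;  -1910 − 450 = -2360;  -6765 − 2360 = -9125;  -19852 − 9125 = -28977
-450 − 48 = -498;  -2360 − 498 = -2858;  -9125 − 2858 = -11983;  -28977 − 11983 = -40960
-498 − 48 = -546;  -2858 − 546 = -3404;  -11983 − 3404 = -15387;  -40960 − 15387 = -56347
-546 − 48 = -594;  -3404 − 594 = -3998;  -15387 − 3998 = -19385;  -56347 − 19385 = -75732
-594 − 48 = -642;  -3998 − 642 = -4640;  -19385 − 4640 = -24025;  -75732 − 24025 = -99757

-99757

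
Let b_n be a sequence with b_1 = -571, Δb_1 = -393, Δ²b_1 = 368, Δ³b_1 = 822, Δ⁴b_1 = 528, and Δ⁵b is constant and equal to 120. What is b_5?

3881

Build the table forward from the leading diagonal:
D5: 120, 120, 120, 120, 120
D4: 528, 648, 768, 888, 1008
D3: 822, 1350, 1998, 2766, 3654
D2: 368, 1190, 2540, 4538, 7304
D1: -393, -25, 1165, 3705, 8243
b: -571, -964, -989, 176, 3881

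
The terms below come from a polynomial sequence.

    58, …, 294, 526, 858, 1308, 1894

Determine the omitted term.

Using the last 5 terms:
Δ: 232  332  450  586
Δ²: 100  118  136
Δ³: 18  18
Constant third difference = 18.
Extend backward: 100 − 18 = 82;  232 − 82 = 150;  294 − 150 = 144

144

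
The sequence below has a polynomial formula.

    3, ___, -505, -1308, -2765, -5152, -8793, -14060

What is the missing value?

Using the last 6 terms:
-803  -1457  -2387  -3641  -5267
-654  -930  -1254  -1626
-276  -324  -372
-48  -48
Constant fourth difference = -48.
Extend backward: -276 + 48 = -228;  -654 + 228 = -426;  -803 + 426 = -377;  -505 + 377 = -128

-128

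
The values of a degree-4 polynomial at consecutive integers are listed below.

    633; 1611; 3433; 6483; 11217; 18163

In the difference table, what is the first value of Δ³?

D1: 978, 1822, 3050, 4734, 6946
D2: 844, 1228, 1684, 2212
D3: 384, 456, 528
D4: 72, 72

384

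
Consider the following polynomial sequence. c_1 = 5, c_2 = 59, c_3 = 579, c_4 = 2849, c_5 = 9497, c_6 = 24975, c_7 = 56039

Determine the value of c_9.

206349

Δ: 54, 520, 2270, 6648, 15478, 31064
Δ²: 466, 1750, 4378, 8830, 15586
Δ³: 1284, 2628, 4452, 6756
Δ⁴: 1344, 1824, 2304
Δ⁵: 480, 480
Constant fifth difference = 480, so extend:
2304 + 480 = 2784;  6756 + 2784 = 9540;  15586 + 9540 = 25126;  31064 + 25126 = 56190;  56039 + 56190 = 112229
2784 + 480 = 3264;  9540 + 3264 = 12804;  25126 + 12804 = 37930;  56190 + 37930 = 94120;  112229 + 94120 = 206349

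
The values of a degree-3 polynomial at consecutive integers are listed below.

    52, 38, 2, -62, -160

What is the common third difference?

-6

D1: -14, -36, -64, -98
D2: -22, -28, -34
D3: -6, -6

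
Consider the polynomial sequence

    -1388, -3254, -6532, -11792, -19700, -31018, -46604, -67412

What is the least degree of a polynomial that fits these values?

4

-1866, -3278, -5260, -7908, -11318, -15586, -20808
-1412, -1982, -2648, -3410, -4268, -5222
-570, -666, -762, -858, -954
-96, -96, -96, -96
The fourth differences are constant, so the polynomial has degree 4.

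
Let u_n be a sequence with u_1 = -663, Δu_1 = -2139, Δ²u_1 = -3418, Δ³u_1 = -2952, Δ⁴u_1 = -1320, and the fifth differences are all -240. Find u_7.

-145047

Build the table forward from the leading diagonal:
Δ⁵: -240  -240  -240  -240  -240  -240  -240
Δ⁴: -1320  -1560  -1800  -2040  -2280  -2520  -2760
Δ³: -2952  -4272  -5832  -7632  -9672  -11952  -14472
Δ²: -3418  -6370  -10642  -16474  -24106  -33778  -45730
Δ: -2139  -5557  -11927  -22569  -39043  -63149  -96927
u: -663  -2802  -8359  -20286  -42855  -81898  -145047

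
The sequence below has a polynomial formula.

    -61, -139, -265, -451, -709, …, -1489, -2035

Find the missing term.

-1051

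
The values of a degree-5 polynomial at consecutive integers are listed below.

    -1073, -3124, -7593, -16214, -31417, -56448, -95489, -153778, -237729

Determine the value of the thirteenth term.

Δ: -2051, -4469, -8621, -15203, -25031, -39041, -58289, -83951
Δ²: -2418, -4152, -6582, -9828, -14010, -19248, -25662
Δ³: -1734, -2430, -3246, -4182, -5238, -6414
Δ⁴: -696, -816, -936, -1056, -1176
Δ⁵: -120, -120, -120, -120
Fifth differences constant at -120.
-1176 − 120 = -1296;  -6414 − 1296 = -7710;  -25662 − 7710 = -33372;  -83951 − 33372 = -117323;  -237729 − 117323 = -355052
-1296 − 120 = -1416;  -7710 − 1416 = -9126;  -33372 − 9126 = -42498;  -117323 − 42498 = -159821;  -355052 − 159821 = -514873
-1416 − 120 = -1536;  -9126 − 1536 = -10662;  -42498 − 10662 = -53160;  -159821 − 53160 = -212981;  -514873 − 212981 = -727854
-1536 − 120 = -1656;  -10662 − 1656 = -12318;  -53160 − 12318 = -65478;  -212981 − 65478 = -278459;  -727854 − 278459 = -1006313

-1006313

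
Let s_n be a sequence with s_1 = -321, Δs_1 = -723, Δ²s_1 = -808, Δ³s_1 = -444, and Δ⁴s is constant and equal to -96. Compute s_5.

Build the table forward from the leading diagonal:
Δ⁴: -96, -96, -96, -96, -96
Δ³: -444, -540, -636, -732, -828
Δ²: -808, -1252, -1792, -2428, -3160
Δ: -723, -1531, -2783, -4575, -7003
s: -321, -1044, -2575, -5358, -9933

-9933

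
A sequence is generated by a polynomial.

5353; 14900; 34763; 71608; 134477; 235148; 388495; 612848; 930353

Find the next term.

9547, 19863, 36845, 62869, 100671, 153347, 224353, 317505
10316, 16982, 26024, 37802, 52676, 71006, 93152
6666, 9042, 11778, 14874, 18330, 22146
2376, 2736, 3096, 3456, 3816
360, 360, 360, 360
Constant fifth difference = 360, so extend:
3816 + 360 = 4176;  22146 + 4176 = 26322;  93152 + 26322 = 119474;  317505 + 119474 = 436979;  930353 + 436979 = 1367332

1367332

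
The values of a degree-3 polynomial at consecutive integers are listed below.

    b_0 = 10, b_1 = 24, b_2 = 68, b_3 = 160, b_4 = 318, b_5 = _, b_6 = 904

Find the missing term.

560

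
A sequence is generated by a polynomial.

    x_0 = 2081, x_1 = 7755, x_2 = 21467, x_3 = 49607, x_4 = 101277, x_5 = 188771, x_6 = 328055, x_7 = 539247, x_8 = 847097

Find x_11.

2677655

Δ: 5674  13712  28140  51670  87494  139284  211192  307850
Δ²: 8038  14428  23530  35824  51790  71908  96658
Δ³: 6390  9102  12294  15966  20118  24750
Δ⁴: 2712  3192  3672  4152  4632
Δ⁵: 480  480  480  480
Constant fifth difference = 480, so extend:
4632 + 480 = 5112;  24750 + 5112 = 29862;  96658 + 29862 = 126520;  307850 + 126520 = 434370;  847097 + 434370 = 1281467
5112 + 480 = 5592;  29862 + 5592 = 35454;  126520 + 35454 = 161974;  434370 + 161974 = 596344;  1281467 + 596344 = 1877811
5592 + 480 = 6072;  35454 + 6072 = 41526;  161974 + 41526 = 203500;  596344 + 203500 = 799844;  1877811 + 799844 = 2677655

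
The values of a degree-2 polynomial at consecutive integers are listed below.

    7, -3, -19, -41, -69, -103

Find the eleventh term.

-363

Δ: -10  -16  -22  -28  -34
Δ²: -6  -6  -6  -6
Constant second difference = -6, so extend:
-34 − 6 = -40;  -103 − 40 = -143
-40 − 6 = -46;  -143 − 46 = -189
-46 − 6 = -52;  -189 − 52 = -241
-52 − 6 = -58;  -241 − 58 = -299
-58 − 6 = -64;  -299 − 64 = -363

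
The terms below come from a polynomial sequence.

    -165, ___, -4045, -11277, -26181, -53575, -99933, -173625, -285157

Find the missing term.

-1083

Using the last 7 terms:
Δ: -7232  -14904  -27394  -46358  -73692  -111532
Δ²: -7672  -12490  -18964  -27334  -37840
Δ³: -4818  -6474  -8370  -10506
Δ⁴: -1656  -1896  -2136
Δ⁵: -240  -240
Constant fifth difference = -240.
Extend backward: -1656 + 240 = -1416;  -4818 + 1416 = -3402;  -7672 + 3402 = -4270;  -7232 + 4270 = -2962;  -4045 + 2962 = -1083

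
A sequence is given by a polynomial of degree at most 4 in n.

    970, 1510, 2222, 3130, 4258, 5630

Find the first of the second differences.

D1: 540, 712, 908, 1128, 1372
D2: 172, 196, 220, 244
D3: 24, 24, 24

172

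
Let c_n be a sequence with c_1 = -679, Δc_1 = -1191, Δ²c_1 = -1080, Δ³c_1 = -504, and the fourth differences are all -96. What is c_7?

-35545

Build the table forward from the leading diagonal:
D4: -96  -96  -96  -96  -96  -96  -96
D3: -504  -600  -696  -792  -888  -984  -1080
D2: -1080  -1584  -2184  -2880  -3672  -4560  -5544
D1: -1191  -2271  -3855  -6039  -8919  -12591  -17151
c: -679  -1870  -4141  -7996  -14035  -22954  -35545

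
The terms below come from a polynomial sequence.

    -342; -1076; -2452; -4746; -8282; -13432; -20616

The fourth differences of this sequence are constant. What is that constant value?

-48

D1: -734, -1376, -2294, -3536, -5150, -7184
D2: -642, -918, -1242, -1614, -2034
D3: -276, -324, -372, -420
D4: -48, -48, -48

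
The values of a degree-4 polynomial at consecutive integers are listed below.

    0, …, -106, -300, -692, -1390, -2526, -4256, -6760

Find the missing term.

Using the last 7 terms:
D1: -194  -392  -698  -1136  -1730  -2504
D2: -198  -306  -438  -594  -774
D3: -108  -132  -156  -180
D4: -24  -24  -24
Constant fourth difference = -24.
Extend backward: -108 + 24 = -84;  -198 + 84 = -114;  -194 + 114 = -80;  -106 + 80 = -26

-26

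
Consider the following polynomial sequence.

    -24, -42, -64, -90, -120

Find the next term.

-154

D1: -18  -22  -26  -30
D2: -4  -4  -4
Constant second difference = -4, so extend:
-30 − 4 = -34;  -120 − 34 = -154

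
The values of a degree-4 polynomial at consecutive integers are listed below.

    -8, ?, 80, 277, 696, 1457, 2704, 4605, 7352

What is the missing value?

9

Using the last 7 terms:
First differences: 197, 419, 761, 1247, 1901, 2747
Second differences: 222, 342, 486, 654, 846
Third differences: 120, 144, 168, 192
Fourth differences: 24, 24, 24
Constant fourth difference = 24.
Extend backward: 120 − 24 = 96;  222 − 96 = 126;  197 − 126 = 71;  80 − 71 = 9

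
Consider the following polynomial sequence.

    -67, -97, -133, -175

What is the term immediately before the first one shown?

-43

Δ: -30, -36, -42
Δ²: -6, -6
The second differences are constant at -6.
Work back: -30 + 6 = -24;  -67 + 24 = -43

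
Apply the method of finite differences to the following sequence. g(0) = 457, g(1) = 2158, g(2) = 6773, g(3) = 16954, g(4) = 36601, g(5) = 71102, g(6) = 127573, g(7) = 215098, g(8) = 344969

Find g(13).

D1: 1701  4615  10181  19647  34501  56471  87525  129871
D2: 2914  5566  9466  14854  21970  31054  42346
D3: 2652  3900  5388  7116  9084  11292
D4: 1248  1488  1728  1968  2208
D5: 240  240  240  240
Fifth differences constant at 240.
2208 + 240 = 2448;  11292 + 2448 = 13740;  42346 + 13740 = 56086;  129871 + 56086 = 185957;  344969 + 185957 = 530926
2448 + 240 = 2688;  13740 + 2688 = 16428;  56086 + 16428 = 72514;  185957 + 72514 = 258471;  530926 + 258471 = 789397
2688 + 240 = 2928;  16428 + 2928 = 19356;  72514 + 19356 = 91870;  258471 + 91870 = 350341;  789397 + 350341 = 1139738
2928 + 240 = 3168;  19356 + 3168 = 22524;  91870 + 22524 = 114394;  350341 + 114394 = 464735;  1139738 + 464735 = 1604473
3168 + 240 = 3408;  22524 + 3408 = 25932;  114394 + 25932 = 140326;  464735 + 140326 = 605061;  1604473 + 605061 = 2209534

2209534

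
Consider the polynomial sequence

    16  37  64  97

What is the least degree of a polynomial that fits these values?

2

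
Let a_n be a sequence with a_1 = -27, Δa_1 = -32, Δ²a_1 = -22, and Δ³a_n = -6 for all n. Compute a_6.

-467

Build the table forward from the leading diagonal:
Δ³: -6, -6, -6, -6, -6, -6
Δ²: -22, -28, -34, -40, -46, -52
Δ: -32, -54, -82, -116, -156, -202
a: -27, -59, -113, -195, -311, -467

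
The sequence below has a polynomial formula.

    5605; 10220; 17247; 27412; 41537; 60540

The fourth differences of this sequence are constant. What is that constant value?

D1: 4615, 7027, 10165, 14125, 19003
D2: 2412, 3138, 3960, 4878
D3: 726, 822, 918
D4: 96, 96

96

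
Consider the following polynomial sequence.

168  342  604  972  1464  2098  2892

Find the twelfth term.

9892

Δ: 174 , 262 , 368 , 492 , 634 , 794
Δ²: 88 , 106 , 124 , 142 , 160
Δ³: 18 , 18 , 18 , 18
Third differences constant at 18.
160 + 18 = 178;  794 + 178 = 972;  2892 + 972 = 3864
178 + 18 = 196;  972 + 196 = 1168;  3864 + 1168 = 5032
196 + 18 = 214;  1168 + 214 = 1382;  5032 + 1382 = 6414
214 + 18 = 232;  1382 + 232 = 1614;  6414 + 1614 = 8028
232 + 18 = 250;  1614 + 250 = 1864;  8028 + 1864 = 9892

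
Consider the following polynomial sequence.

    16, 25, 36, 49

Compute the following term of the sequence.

64

Δ: 9  11  13
Δ²: 2  2
The second differences are constant (2).
13 + 2 = 15;  49 + 15 = 64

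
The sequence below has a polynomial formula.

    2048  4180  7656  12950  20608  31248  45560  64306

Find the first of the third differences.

First differences: 2132, 3476, 5294, 7658, 10640, 14312, 18746
Second differences: 1344, 1818, 2364, 2982, 3672, 4434
Third differences: 474, 546, 618, 690, 762
Fourth differences: 72, 72, 72, 72

474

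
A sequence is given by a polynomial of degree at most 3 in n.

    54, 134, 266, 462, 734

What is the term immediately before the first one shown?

14

Δ: 80, 132, 196, 272
Δ²: 52, 64, 76
Δ³: 12, 12
The third differences are constant at 12.
Work back: 52 − 12 = 40;  80 − 40 = 40;  54 − 40 = 14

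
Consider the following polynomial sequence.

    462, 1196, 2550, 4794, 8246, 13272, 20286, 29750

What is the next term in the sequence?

D1: 734, 1354, 2244, 3452, 5026, 7014, 9464
D2: 620, 890, 1208, 1574, 1988, 2450
D3: 270, 318, 366, 414, 462
D4: 48, 48, 48, 48
The fourth differences are constant (48).
462 + 48 = 510;  2450 + 510 = 2960;  9464 + 2960 = 12424;  29750 + 12424 = 42174

42174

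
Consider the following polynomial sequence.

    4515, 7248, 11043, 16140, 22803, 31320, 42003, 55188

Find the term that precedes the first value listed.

Δ: 2733, 3795, 5097, 6663, 8517, 10683, 13185
Δ²: 1062, 1302, 1566, 1854, 2166, 2502
Δ³: 240, 264, 288, 312, 336
Δ⁴: 24, 24, 24, 24
The fourth differences are constant at 24.
Work back: 240 − 24 = 216;  1062 − 216 = 846;  2733 − 846 = 1887;  4515 − 1887 = 2628

2628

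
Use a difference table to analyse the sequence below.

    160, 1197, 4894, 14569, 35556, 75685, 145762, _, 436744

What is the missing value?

260049

Using the first 7 terms:
Δ: 1037, 3697, 9675, 20987, 40129, 70077
Δ²: 2660, 5978, 11312, 19142, 29948
Δ³: 3318, 5334, 7830, 10806
Δ⁴: 2016, 2496, 2976
Δ⁵: 480, 480
Constant fifth difference = 480.
Extend forward: 2976 + 480 = 3456;  10806 + 3456 = 14262;  29948 + 14262 = 44210;  70077 + 44210 = 114287;  145762 + 114287 = 260049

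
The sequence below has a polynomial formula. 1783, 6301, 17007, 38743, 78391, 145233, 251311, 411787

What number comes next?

645303

First differences: 4518  10706  21736  39648  66842  106078  160476
Second differences: 6188  11030  17912  27194  39236  54398
Third differences: 4842  6882  9282  12042  15162
Fourth differences: 2040  2400  2760  3120
Fifth differences: 360  360  360
Constant fifth difference = 360, so extend:
3120 + 360 = 3480;  15162 + 3480 = 18642;  54398 + 18642 = 73040;  160476 + 73040 = 233516;  411787 + 233516 = 645303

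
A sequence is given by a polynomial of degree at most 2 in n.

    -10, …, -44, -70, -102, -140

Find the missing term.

-24

Using the last 4 terms:
-26, -32, -38
-6, -6
Constant second difference = -6.
Extend backward: -26 + 6 = -20;  -44 + 20 = -24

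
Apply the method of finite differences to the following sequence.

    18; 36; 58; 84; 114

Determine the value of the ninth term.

First differences: 18, 22, 26, 30
Second differences: 4, 4, 4
Second differences constant at 4.
30 + 4 = 34;  114 + 34 = 148
34 + 4 = 38;  148 + 38 = 186
38 + 4 = 42;  186 + 42 = 228
42 + 4 = 46;  228 + 46 = 274

274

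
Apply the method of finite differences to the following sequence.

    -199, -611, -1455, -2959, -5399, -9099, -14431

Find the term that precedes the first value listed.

Δ: -412  -844  -1504  -2440  -3700  -5332
Δ²: -432  -660  -936  -1260  -1632
Δ³: -228  -276  -324  -372
Δ⁴: -48  -48  -48
The fourth differences are constant at -48.
Work back: -228 + 48 = -180;  -432 + 180 = -252;  -412 + 252 = -160;  -199 + 160 = -39

-39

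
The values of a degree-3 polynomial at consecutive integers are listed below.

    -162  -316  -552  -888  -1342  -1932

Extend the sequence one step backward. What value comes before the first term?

-72

First differences: -154  -236  -336  -454  -590
Second differences: -82  -100  -118  -136
Third differences: -18  -18  -18
The third differences are constant at -18.
Work back: -82 + 18 = -64;  -154 + 64 = -90;  -162 + 90 = -72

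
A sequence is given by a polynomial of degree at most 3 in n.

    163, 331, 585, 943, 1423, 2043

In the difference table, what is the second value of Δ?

D1: 168, 254, 358, 480, 620
D2: 86, 104, 122, 140
D3: 18, 18, 18

254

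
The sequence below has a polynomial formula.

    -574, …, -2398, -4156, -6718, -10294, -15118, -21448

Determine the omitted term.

Using the last 6 terms:
-1758, -2562, -3576, -4824, -6330
-804, -1014, -1248, -1506
-210, -234, -258
-24, -24
Constant fourth difference = -24.
Extend backward: -210 + 24 = -186;  -804 + 186 = -618;  -1758 + 618 = -1140;  -2398 + 1140 = -1258

-1258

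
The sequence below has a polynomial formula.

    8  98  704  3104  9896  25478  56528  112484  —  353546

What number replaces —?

206024

Using the first 8 terms:
First differences: 90  606  2400  6792  15582  31050  55956
Second differences: 516  1794  4392  8790  15468  24906
Third differences: 1278  2598  4398  6678  9438
Fourth differences: 1320  1800  2280  2760
Fifth differences: 480  480  480
Constant fifth difference = 480.
Extend forward: 2760 + 480 = 3240;  9438 + 3240 = 12678;  24906 + 12678 = 37584;  55956 + 37584 = 93540;  112484 + 93540 = 206024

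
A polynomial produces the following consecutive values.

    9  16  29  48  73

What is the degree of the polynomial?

D1: 7, 13, 19, 25
D2: 6, 6, 6
The second differences are constant, so the polynomial has degree 2.

2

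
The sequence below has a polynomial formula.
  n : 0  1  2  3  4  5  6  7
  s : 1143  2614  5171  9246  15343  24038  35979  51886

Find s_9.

1471  2557  4075  6097  8695  11941  15907
1086  1518  2022  2598  3246  3966
432  504  576  648  720
72  72  72  72
Fourth differences constant at 72.
720 + 72 = 792;  3966 + 792 = 4758;  15907 + 4758 = 20665;  51886 + 20665 = 72551
792 + 72 = 864;  4758 + 864 = 5622;  20665 + 5622 = 26287;  72551 + 26287 = 98838

98838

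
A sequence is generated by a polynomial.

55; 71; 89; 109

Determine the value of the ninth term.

239

Δ: 16, 18, 20
Δ²: 2, 2
Constant second difference = 2, so extend:
20 + 2 = 22;  109 + 22 = 131
22 + 2 = 24;  131 + 24 = 155
24 + 2 = 26;  155 + 26 = 181
26 + 2 = 28;  181 + 28 = 209
28 + 2 = 30;  209 + 30 = 239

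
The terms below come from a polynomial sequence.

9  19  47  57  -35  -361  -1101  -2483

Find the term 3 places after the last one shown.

D1: 10, 28, 10, -92, -326, -740, -1382
D2: 18, -18, -102, -234, -414, -642
D3: -36, -84, -132, -180, -228
D4: -48, -48, -48, -48
Fourth differences constant at -48.
-228 − 48 = -276;  -642 − 276 = -918;  -1382 − 918 = -2300;  -2483 − 2300 = -4783
-276 − 48 = -324;  -918 − 324 = -1242;  -2300 − 1242 = -3542;  -4783 − 3542 = -8325
-324 − 48 = -372;  -1242 − 372 = -1614;  -3542 − 1614 = -5156;  -8325 − 5156 = -13481

-13481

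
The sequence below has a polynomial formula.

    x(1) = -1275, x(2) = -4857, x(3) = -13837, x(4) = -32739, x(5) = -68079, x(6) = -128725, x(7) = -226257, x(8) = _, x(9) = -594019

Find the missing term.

-375327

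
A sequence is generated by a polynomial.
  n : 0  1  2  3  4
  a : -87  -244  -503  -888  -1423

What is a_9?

-7188

D1: -157 , -259 , -385 , -535
D2: -102 , -126 , -150
D3: -24 , -24
Third differences constant at -24.
-150 − 24 = -174;  -535 − 174 = -709;  -1423 − 709 = -2132
-174 − 24 = -198;  -709 − 198 = -907;  -2132 − 907 = -3039
-198 − 24 = -222;  -907 − 222 = -1129;  -3039 − 1129 = -4168
-222 − 24 = -246;  -1129 − 246 = -1375;  -4168 − 1375 = -5543
-246 − 24 = -270;  -1375 − 270 = -1645;  -5543 − 1645 = -7188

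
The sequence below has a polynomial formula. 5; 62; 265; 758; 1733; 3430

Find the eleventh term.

34505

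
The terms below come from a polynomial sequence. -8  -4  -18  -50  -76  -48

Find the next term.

106

D1: 4 , -14 , -32 , -26 , 28
D2: -18 , -18 , 6 , 54
D3: 0 , 24 , 48
D4: 24 , 24
The fourth differences are constant (24).
48 + 24 = 72;  54 + 72 = 126;  28 + 126 = 154;  -48 + 154 = 106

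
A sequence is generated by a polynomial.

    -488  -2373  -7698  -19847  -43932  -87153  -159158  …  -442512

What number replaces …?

Using the first 7 terms:
-1885, -5325, -12149, -24085, -43221, -72005
-3440, -6824, -11936, -19136, -28784
-3384, -5112, -7200, -9648
-1728, -2088, -2448
-360, -360
Constant fifth difference = -360.
Extend forward: -2448 − 360 = -2808;  -9648 − 2808 = -12456;  -28784 − 12456 = -41240;  -72005 − 41240 = -113245;  -159158 − 113245 = -272403

-272403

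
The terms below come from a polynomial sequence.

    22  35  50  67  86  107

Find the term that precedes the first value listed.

11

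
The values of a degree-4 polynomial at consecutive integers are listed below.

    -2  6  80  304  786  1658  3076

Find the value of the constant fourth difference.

First differences: 8, 74, 224, 482, 872, 1418
Second differences: 66, 150, 258, 390, 546
Third differences: 84, 108, 132, 156
Fourth differences: 24, 24, 24

24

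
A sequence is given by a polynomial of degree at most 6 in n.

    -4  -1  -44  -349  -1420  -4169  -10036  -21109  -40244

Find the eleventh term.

-118684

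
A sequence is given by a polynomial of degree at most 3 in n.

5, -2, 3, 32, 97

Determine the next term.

210

Δ: -7, 5, 29, 65
Δ²: 12, 24, 36
Δ³: 12, 12
Third differences constant at 12.
36 + 12 = 48;  65 + 48 = 113;  97 + 113 = 210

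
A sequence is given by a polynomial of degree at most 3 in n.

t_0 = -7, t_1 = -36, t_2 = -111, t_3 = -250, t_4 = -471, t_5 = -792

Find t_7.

-1806

First differences: -29, -75, -139, -221, -321
Second differences: -46, -64, -82, -100
Third differences: -18, -18, -18
Constant third difference = -18, so extend:
-100 − 18 = -118;  -321 − 118 = -439;  -792 − 439 = -1231
-118 − 18 = -136;  -439 − 136 = -575;  -1231 − 575 = -1806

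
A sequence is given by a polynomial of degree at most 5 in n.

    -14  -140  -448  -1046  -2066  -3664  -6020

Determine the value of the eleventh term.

-126, -308, -598, -1020, -1598, -2356
-182, -290, -422, -578, -758
-108, -132, -156, -180
-24, -24, -24
Fourth differences constant at -24.
-180 − 24 = -204;  -758 − 204 = -962;  -2356 − 962 = -3318;  -6020 − 3318 = -9338
-204 − 24 = -228;  -962 − 228 = -1190;  -3318 − 1190 = -4508;  -9338 − 4508 = -13846
-228 − 24 = -252;  -1190 − 252 = -1442;  -4508 − 1442 = -5950;  -13846 − 5950 = -19796
-252 − 24 = -276;  -1442 − 276 = -1718;  -5950 − 1718 = -7668;  -19796 − 7668 = -27464

-27464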